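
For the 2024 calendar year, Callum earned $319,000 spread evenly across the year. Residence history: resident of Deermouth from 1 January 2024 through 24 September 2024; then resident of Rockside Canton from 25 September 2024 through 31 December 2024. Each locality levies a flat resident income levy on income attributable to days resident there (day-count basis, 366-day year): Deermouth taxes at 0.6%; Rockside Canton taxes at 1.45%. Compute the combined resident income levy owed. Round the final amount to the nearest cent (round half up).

$2,640.03

Deermouth, 1 January – 24 September 2024: 268 days → $319,000 × 0.6% × 268/366 = $1,401.5082
Rockside Canton, 25 September – 31 December 2024: 98 days → $319,000 × 1.45% × 98/366 = $1,238.5219
Total = $2,640.0301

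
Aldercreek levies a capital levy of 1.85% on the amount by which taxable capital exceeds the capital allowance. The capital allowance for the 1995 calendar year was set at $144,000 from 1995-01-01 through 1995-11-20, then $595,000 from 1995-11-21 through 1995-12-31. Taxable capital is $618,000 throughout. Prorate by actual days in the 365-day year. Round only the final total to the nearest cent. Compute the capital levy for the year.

1995-01-01 to 1995-11-20: 324 days, exemption $144,000 → ($618,000 − $144,000) × 1.85% × 324/365 = $7,783.9890
1995-11-21 to 1995-12-31: 41 days, exemption $595,000 → ($618,000 − $595,000) × 1.85% × 41/365 = $47.7959
Total = $7,831.7849

$7,831.78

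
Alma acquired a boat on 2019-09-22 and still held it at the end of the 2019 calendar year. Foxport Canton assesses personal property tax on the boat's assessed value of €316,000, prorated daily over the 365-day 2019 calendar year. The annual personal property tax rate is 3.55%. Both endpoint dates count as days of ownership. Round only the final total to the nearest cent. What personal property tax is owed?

Days held (2019-09-22 to 2019-12-31): 101 out of 365
Tax = €316,000 × 3.55% × 101/365 = €3,104.1589

€3,104.16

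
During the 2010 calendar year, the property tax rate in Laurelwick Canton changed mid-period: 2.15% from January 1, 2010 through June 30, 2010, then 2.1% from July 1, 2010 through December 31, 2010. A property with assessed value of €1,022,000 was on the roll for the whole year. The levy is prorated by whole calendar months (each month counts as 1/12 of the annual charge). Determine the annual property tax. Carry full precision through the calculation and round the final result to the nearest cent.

€21,717.50

January 1 – June 30, 2010: 6 months at 2.15% → €1,022,000 × 2.15% × 6/12 = €10,986.5000
July 1 – December 31, 2010: 6 months at 2.1% → €1,022,000 × 2.1% × 6/12 = €10,731.0000
Total = €21,717.5000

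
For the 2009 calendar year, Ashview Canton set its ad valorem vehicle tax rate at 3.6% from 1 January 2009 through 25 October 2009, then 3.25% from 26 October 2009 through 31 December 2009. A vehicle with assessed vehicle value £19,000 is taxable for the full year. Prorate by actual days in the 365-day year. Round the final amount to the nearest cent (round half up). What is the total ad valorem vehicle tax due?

1 January – 25 October 2009: 298 days at 3.6% → £19,000 × 3.6% × 298/365 = £558.4438
26 October – 31 December 2009: 67 days at 3.25% → £19,000 × 3.25% × 67/365 = £113.3493
Total = £671.7932

£671.79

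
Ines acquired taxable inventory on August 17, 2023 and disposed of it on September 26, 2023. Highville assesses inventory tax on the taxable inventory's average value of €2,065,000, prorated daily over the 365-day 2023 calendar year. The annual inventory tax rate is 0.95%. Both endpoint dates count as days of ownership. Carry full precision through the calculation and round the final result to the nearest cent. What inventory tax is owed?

Days held (August 17 – September 26, 2023): 41 out of 365
Tax = €2,065,000 × 0.95% × 41/365 = €2,203.6096

€2,203.61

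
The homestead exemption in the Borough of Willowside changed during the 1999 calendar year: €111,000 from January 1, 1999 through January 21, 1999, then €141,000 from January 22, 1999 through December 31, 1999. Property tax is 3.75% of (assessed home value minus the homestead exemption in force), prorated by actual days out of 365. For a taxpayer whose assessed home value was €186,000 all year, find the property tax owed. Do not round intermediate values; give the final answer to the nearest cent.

January 1 – January 21, 1999: 21 days, exemption €111,000 → (€186,000 − €111,000) × 3.75% × 21/365 = €161.8151
January 22 – December 31, 1999: 344 days, exemption €141,000 → (€186,000 − €141,000) × 3.75% × 344/365 = €1,590.4110
Total = €1,752.2260

€1,752.23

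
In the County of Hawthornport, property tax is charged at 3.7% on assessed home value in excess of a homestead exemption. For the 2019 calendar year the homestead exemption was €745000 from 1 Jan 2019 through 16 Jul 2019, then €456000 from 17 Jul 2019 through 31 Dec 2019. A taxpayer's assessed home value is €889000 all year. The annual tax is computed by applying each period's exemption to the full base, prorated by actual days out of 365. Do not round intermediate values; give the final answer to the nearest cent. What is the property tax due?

€10249.71

1 Jan – 16 Jul 2019: 197 days, exemption €745000 → (€889000 − €745000) × 3.7% × 197/365 = €2875.6603
17 Jul – 31 Dec 2019: 168 days, exemption €456000 → (€889000 − €456000) × 3.7% × 168/365 = €7374.0493
Total = €10249.7096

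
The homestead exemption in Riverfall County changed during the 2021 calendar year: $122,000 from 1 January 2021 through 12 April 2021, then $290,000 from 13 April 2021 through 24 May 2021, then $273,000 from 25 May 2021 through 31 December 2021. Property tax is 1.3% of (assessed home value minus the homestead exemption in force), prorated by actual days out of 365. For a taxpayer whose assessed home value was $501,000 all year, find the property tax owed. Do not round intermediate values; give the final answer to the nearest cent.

1 January – 12 April 2021: 102 days, exemption $122,000 → ($501,000 − $122,000) × 1.3% × 102/365 = $1,376.8603
13 April – 24 May 2021: 42 days, exemption $290,000 → ($501,000 − $290,000) × 1.3% × 42/365 = $315.6329
25 May – 31 December 2021: 221 days, exemption $273,000 → ($501,000 − $273,000) × 1.3% × 221/365 = $1,794.6411
Total = $3,487.1342

$3,487.13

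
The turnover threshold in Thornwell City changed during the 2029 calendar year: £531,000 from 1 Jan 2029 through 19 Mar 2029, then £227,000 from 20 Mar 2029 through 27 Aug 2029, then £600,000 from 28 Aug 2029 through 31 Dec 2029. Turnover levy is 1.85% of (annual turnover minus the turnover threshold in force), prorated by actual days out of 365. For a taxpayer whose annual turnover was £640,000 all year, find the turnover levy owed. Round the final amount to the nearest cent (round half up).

£4,056.57

1 Jan – 19 Mar 2029: 78 days, exemption £531,000 → (£640,000 − £531,000) × 1.85% × 78/365 = £430.9233
20 Mar – 27 Aug 2029: 161 days, exemption £227,000 → (£640,000 − £227,000) × 1.85% × 161/365 = £3,370.1932
28 Aug – 31 Dec 2029: 126 days, exemption £600,000 → (£640,000 − £600,000) × 1.85% × 126/365 = £255.4521
Total = £4,056.5685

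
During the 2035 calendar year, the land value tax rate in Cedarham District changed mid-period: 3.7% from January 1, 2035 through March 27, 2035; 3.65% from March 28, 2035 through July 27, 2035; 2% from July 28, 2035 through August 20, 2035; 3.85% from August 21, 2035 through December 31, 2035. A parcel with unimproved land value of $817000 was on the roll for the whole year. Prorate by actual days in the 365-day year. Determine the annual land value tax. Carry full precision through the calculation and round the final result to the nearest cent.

January 1 – March 27, 2035: 86 days at 3.7% → $817000 × 3.7% × 86/365 = $7122.4493
March 28 – July 27, 2035: 122 days at 3.65% → $817000 × 3.65% × 122/365 = $9967.4000
July 28 – August 20, 2035: 24 days at 2% → $817000 × 2% × 24/365 = $1074.4110
August 21 – December 31, 2035: 133 days at 3.85% → $817000 × 3.85% × 133/365 = $11461.5027
Total = $29625.7630

$29625.76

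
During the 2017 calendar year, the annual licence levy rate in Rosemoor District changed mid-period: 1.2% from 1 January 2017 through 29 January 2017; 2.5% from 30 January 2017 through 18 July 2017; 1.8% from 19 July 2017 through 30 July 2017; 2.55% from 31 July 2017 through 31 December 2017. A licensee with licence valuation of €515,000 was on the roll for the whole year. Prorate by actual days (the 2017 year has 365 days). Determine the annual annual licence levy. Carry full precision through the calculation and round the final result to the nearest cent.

1 January – 29 January 2017: 29 days at 1.2% → €515,000 × 1.2% × 29/365 = €491.0137
30 January – 18 July 2017: 170 days at 2.5% → €515,000 × 2.5% × 170/365 = €5,996.5753
19 July – 30 July 2017: 12 days at 1.8% → €515,000 × 1.8% × 12/365 = €304.7671
31 July – 31 December 2017: 154 days at 2.55% → €515,000 × 2.55% × 154/365 = €5,540.8356
Total = €12,333.1918

€12,333.19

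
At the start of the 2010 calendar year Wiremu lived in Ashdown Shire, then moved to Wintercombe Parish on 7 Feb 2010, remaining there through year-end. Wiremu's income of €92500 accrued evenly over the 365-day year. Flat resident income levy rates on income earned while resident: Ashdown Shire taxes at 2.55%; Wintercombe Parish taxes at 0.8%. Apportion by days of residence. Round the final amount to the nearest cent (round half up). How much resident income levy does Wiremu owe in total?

Ashdown Shire, 1 Jan – 6 Feb 2010: 37 days → €92500 × 2.55% × 37/365 = €239.1062
Wintercombe Parish, 7 Feb – 31 Dec 2010: 328 days → €92500 × 0.8% × 328/365 = €664.9863
Total = €904.0925

€904.09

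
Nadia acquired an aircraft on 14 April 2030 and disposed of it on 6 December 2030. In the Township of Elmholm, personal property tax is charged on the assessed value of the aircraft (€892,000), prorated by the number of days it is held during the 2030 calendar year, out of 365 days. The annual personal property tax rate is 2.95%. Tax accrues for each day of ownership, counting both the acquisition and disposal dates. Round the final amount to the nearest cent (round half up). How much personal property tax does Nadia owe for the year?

€17,086.08

Days held (14 April – 6 December 2030): 237 out of 365
Tax = €892,000 × 2.95% × 237/365 = €17,086.0767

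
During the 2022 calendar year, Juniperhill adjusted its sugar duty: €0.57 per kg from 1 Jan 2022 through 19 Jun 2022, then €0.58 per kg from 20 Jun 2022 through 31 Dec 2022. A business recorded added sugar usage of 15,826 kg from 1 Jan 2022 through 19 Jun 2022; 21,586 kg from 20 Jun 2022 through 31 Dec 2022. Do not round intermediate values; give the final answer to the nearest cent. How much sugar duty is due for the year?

€21,540.70

1 Jan – 19 Jun 2022: 15,826 kg at €0.57/kg → €9,020.82
20 Jun – 31 Dec 2022: 21,586 kg at €0.58/kg → €12,519.88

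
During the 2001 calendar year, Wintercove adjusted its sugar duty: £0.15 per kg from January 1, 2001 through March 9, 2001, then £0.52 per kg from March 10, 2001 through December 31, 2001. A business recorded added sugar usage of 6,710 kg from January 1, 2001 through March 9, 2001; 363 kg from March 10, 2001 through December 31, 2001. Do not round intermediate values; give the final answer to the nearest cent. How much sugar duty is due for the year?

January 1 – March 9, 2001: 6,710 kg at £0.15/kg → £1,006.50
March 10 – December 31, 2001: 363 kg at £0.52/kg → £188.76

£1,195.26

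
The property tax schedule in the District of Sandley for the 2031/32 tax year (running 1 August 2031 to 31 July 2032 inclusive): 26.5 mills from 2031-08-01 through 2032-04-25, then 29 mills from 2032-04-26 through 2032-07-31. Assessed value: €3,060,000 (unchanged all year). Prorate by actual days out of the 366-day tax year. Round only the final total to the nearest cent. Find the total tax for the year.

2031-08-01 to 2032-04-25: 269 days at 26.5 mills → €3,060,000 × 2.65% × 269/366 = €59,598.9344
2032-04-26 to 2032-07-31: 97 days at 29 mills → €3,060,000 × 2.9% × 97/366 = €23,518.5246
Total = €83,117.4590

€83,117.46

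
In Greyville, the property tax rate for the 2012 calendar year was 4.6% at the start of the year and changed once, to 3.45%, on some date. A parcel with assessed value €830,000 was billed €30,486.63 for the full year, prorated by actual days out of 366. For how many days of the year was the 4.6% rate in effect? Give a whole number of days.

Let d = days at the first rate; then 366 − d days at the second rate.
€830,000 × [4.6%·d + 3.45%·(366−d)] / 366 = €30,486.63
Solving gives d = 71, so the new rate took effect on 12 March 2012.

71 days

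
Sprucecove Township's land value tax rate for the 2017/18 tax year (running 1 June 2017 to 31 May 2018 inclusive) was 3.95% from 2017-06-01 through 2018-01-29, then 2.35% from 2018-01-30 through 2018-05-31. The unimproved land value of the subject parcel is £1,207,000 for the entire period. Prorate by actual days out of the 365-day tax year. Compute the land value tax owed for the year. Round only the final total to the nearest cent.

£41,221.53

2017-06-01 to 2018-01-29: 243 days at 3.95% → £1,207,000 × 3.95% × 243/365 = £31,740.7932
2018-01-30 to 2018-05-31: 122 days at 2.35% → £1,207,000 × 2.35% × 122/365 = £9,480.7370
Total = £41,221.5301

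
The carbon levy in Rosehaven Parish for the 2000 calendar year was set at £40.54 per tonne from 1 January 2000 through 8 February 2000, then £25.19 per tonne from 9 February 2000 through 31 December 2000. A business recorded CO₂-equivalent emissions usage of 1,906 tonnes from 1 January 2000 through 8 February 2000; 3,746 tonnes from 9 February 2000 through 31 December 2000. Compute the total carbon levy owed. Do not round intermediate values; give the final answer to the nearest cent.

£171,630.98

1 January – 8 February 2000: 1,906 tonnes at £40.54/tonne → £77,269.24
9 February – 31 December 2000: 3,746 tonnes at £25.19/tonne → £94,361.74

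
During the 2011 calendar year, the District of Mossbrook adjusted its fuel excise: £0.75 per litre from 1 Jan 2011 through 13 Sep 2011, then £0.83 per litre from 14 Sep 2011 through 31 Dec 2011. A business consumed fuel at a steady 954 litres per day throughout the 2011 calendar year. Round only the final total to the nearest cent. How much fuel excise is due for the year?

£269,476.38

1 Jan – 13 Sep 2011: 256 days × 954 litres/day = 244,224 litres at £0.75/litre → £183,168.00
14 Sep – 31 Dec 2011: 109 days × 954 litres/day = 103,986 litres at £0.83/litre → £86,308.38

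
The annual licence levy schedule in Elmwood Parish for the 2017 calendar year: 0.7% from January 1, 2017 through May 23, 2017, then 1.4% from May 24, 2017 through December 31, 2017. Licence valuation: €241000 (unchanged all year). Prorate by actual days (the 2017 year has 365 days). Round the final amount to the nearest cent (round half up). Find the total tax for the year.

€2713.07

January 1 – May 23, 2017: 143 days at 0.7% → €241000 × 0.7% × 143/365 = €660.9342
May 24 – December 31, 2017: 222 days at 1.4% → €241000 × 1.4% × 222/365 = €2052.1315
Total = €2713.0658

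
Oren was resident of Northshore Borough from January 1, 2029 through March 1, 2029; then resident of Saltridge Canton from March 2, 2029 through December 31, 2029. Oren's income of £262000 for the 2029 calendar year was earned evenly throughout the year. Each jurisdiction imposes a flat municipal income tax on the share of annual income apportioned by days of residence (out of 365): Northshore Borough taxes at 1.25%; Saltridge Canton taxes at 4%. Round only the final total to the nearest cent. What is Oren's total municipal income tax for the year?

Northshore Borough, January 1 – March 1, 2029: 60 days → £262000 × 1.25% × 60/365 = £538.3562
Saltridge Canton, March 2 – December 31, 2029: 305 days → £262000 × 4% × 305/365 = £8757.2603
Total = £9295.6164

£9295.62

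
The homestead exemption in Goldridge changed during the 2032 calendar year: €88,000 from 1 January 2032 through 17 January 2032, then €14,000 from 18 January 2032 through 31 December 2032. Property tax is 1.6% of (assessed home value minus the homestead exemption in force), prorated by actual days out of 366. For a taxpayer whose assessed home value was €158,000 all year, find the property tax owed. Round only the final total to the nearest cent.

1 January – 17 January 2032: 17 days, exemption €88,000 → (€158,000 − €88,000) × 1.6% × 17/366 = €52.0219
18 January – 31 December 2032: 349 days, exemption €14,000 → (€158,000 − €14,000) × 1.6% × 349/366 = €2,196.9836
Total = €2,249.0055

€2,249.01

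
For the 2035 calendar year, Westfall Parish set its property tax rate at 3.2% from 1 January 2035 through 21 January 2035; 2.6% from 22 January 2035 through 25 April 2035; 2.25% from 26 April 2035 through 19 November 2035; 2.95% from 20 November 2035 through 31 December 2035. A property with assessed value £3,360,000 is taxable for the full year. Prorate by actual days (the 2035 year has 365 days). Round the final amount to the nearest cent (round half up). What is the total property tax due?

1 January – 21 January 2035: 21 days at 3.2% → £3,360,000 × 3.2% × 21/365 = £6,186.0822
22 January – 25 April 2035: 94 days at 2.6% → £3,360,000 × 2.6% × 94/365 = £22,498.1918
26 April – 19 November 2035: 208 days at 2.25% → £3,360,000 × 2.25% × 208/365 = £43,081.6438
20 November – 31 December 2035: 42 days at 2.95% → £3,360,000 × 2.95% × 42/365 = £11,405.5890
Total = £83,171.5068

£83,171.51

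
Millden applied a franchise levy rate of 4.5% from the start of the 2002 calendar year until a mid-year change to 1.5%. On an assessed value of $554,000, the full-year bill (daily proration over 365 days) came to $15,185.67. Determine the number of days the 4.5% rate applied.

Let d = days at the first rate; then 365 − d days at the second rate.
$554,000 × [4.5%·d + 1.5%·(365−d)] / 365 = $15,185.67
Solving gives d = 151, so the new rate took effect on June 1, 2002.

151 days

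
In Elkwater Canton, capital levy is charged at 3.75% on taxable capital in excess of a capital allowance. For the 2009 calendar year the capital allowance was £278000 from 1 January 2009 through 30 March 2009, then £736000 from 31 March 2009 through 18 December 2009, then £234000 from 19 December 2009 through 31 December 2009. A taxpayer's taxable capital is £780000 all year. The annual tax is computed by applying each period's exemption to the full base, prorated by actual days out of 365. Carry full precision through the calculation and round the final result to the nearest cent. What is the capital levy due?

1 January – 30 March 2009: 89 days, exemption £278000 → (£780000 − £278000) × 3.75% × 89/365 = £4590.2055
31 March – 18 December 2009: 263 days, exemption £736000 → (£780000 − £736000) × 3.75% × 263/365 = £1188.9041
19 December – 31 December 2009: 13 days, exemption £234000 → (£780000 − £234000) × 3.75% × 13/365 = £729.2466
Total = £6508.3562

£6508.36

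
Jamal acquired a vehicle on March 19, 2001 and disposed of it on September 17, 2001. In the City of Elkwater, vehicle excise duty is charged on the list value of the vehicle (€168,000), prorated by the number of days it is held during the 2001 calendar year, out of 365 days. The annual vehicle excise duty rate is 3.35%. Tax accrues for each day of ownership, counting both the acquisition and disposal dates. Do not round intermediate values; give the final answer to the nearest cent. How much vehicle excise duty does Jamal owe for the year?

€2,821.71

Days held (March 19 – September 17, 2001): 183 out of 365
Tax = €168,000 × 3.35% × 183/365 = €2,821.7096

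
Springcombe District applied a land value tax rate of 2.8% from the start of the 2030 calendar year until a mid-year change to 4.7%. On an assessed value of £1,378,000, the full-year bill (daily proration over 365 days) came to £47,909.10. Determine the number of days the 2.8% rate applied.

Let d = days at the first rate; then 365 − d days at the second rate.
£1,378,000 × [2.8%·d + 4.7%·(365−d)] / 365 = £47,909.10
Solving gives d = 235, so the new rate took effect on August 24, 2030.

235 days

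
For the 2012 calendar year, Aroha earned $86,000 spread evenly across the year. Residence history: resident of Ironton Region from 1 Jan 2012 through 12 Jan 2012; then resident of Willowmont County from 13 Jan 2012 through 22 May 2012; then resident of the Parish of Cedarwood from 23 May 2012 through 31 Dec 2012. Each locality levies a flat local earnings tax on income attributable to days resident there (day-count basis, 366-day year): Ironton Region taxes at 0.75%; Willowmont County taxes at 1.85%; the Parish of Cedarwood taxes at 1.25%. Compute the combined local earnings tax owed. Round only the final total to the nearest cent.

Ironton Region, 1 Jan – 12 Jan 2012: 12 days → $86,000 × 0.75% × 12/366 = $21.1475
Willowmont County, 13 Jan – 22 May 2012: 131 days → $86,000 × 1.85% × 131/366 = $569.4563
The Parish of Cedarwood, 23 May – 31 Dec 2012: 223 days → $86,000 × 1.25% × 223/366 = $654.9863
Total = $1,245.5902

$1,245.59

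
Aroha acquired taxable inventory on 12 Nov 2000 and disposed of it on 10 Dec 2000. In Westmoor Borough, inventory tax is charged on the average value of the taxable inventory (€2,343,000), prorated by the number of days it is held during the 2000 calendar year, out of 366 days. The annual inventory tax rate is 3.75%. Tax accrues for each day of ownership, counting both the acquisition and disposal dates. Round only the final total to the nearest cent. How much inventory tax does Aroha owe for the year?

€6,961.78

Days held (12 Nov – 10 Dec 2000): 29 out of 366
Tax = €2,343,000 × 3.75% × 29/366 = €6,961.7828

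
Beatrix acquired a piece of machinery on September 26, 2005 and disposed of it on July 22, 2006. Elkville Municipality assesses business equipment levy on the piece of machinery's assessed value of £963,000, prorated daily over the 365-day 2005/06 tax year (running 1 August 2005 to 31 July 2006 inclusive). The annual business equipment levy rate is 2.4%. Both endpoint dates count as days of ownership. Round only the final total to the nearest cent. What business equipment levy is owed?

£18,996.16

Days held (September 26, 2005 – July 22, 2006): 300 out of 365
Tax = £963,000 × 2.4% × 300/365 = £18,996.1644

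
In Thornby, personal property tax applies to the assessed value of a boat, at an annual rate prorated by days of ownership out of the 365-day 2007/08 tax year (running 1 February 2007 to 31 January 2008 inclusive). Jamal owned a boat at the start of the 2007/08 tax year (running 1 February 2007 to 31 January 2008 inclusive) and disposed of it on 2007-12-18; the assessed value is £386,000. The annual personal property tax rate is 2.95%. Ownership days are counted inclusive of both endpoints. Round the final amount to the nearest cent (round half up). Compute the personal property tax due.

£10,014.32

Days held (2007-02-01 to 2007-12-18): 321 out of 365
Tax = £386,000 × 2.95% × 321/365 = £10,014.3205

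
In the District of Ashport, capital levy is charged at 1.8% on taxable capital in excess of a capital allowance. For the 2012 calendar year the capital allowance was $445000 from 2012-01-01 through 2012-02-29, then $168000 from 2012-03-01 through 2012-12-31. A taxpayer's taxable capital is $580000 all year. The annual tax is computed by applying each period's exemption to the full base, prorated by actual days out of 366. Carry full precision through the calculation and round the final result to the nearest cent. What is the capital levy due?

2012-01-01 to 2012-02-29: 60 days, exemption $445000 → ($580000 − $445000) × 1.8% × 60/366 = $398.3607
2012-03-01 to 2012-12-31: 306 days, exemption $168000 → ($580000 − $168000) × 1.8% × 306/366 = $6200.2623
Total = $6598.6230

$6598.62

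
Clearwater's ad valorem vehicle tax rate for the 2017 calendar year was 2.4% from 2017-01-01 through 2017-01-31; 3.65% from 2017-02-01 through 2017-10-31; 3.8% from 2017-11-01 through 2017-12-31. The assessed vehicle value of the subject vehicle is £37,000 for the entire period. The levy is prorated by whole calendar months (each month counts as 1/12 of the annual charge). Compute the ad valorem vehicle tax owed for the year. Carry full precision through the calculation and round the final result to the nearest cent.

£1,321.21

2017-01-01 to 2017-01-31: 1 month at 2.4% → £37,000 × 2.4% × 1/12 = £74.0000
2017-02-01 to 2017-10-31: 9 months at 3.65% → £37,000 × 3.65% × 9/12 = £1,012.8750
2017-11-01 to 2017-12-31: 2 months at 3.8% → £37,000 × 3.8% × 2/12 = £234.3333
Total = £1,321.2083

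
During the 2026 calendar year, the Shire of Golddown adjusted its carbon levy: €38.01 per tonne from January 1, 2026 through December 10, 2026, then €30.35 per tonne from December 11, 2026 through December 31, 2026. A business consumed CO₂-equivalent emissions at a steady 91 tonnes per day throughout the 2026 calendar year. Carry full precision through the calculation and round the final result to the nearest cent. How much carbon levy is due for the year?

€1,247,863.89

January 1 – December 10, 2026: 344 days × 91 tonnes/day = 31,304 tonnes at €38.01/tonne → €1,189,865.04
December 11 – December 31, 2026: 21 days × 91 tonnes/day = 1,911 tonnes at €30.35/tonne → €57,998.85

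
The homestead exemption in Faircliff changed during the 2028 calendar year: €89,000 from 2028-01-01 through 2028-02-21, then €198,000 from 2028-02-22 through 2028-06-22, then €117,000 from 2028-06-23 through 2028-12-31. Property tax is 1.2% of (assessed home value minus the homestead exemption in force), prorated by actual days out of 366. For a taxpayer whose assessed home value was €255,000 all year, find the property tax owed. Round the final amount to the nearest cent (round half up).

€1,379.74

2028-01-01 to 2028-02-21: 52 days, exemption €89,000 → (€255,000 − €89,000) × 1.2% × 52/366 = €283.0164
2028-02-22 to 2028-06-22: 122 days, exemption €198,000 → (€255,000 − €198,000) × 1.2% × 122/366 = €228.0000
2028-06-23 to 2028-12-31: 192 days, exemption €117,000 → (€255,000 − €117,000) × 1.2% × 192/366 = €868.7213
Total = €1,379.7377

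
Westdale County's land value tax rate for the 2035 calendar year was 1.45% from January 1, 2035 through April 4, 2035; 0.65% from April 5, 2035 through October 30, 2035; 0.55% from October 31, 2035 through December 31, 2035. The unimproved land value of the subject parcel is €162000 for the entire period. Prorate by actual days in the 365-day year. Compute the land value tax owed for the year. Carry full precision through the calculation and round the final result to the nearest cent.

January 1 – April 4, 2035: 94 days at 1.45% → €162000 × 1.45% × 94/365 = €604.9479
April 5 – October 30, 2035: 209 days at 0.65% → €162000 × 0.65% × 209/365 = €602.9507
October 31 – December 31, 2035: 62 days at 0.55% → €162000 × 0.55% × 62/365 = €151.3479
Total = €1359.2466

€1359.25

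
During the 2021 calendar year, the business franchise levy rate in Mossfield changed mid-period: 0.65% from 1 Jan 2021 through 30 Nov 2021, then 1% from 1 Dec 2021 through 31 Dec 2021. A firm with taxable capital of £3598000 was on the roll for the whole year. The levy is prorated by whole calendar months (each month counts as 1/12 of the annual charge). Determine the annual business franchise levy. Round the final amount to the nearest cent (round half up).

£24436.42

1 Jan – 30 Nov 2021: 11 months at 0.65% → £3598000 × 0.65% × 11/12 = £21438.0833
1 Dec – 31 Dec 2021: 1 month at 1% → £3598000 × 1% × 1/12 = £2998.3333
Total = £24436.4167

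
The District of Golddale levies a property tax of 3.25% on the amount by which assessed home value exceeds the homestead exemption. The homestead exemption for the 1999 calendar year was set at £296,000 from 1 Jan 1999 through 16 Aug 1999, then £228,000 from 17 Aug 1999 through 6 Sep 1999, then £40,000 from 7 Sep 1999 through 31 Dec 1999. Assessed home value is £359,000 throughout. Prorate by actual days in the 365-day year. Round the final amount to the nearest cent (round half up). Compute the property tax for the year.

£4,818.82

1 Jan – 16 Aug 1999: 228 days, exemption £296,000 → (£359,000 − £296,000) × 3.25% × 228/365 = £1,278.9863
17 Aug – 6 Sep 1999: 21 days, exemption £228,000 → (£359,000 − £228,000) × 3.25% × 21/365 = £244.9521
7 Sep – 31 Dec 1999: 116 days, exemption £40,000 → (£359,000 − £40,000) × 3.25% × 116/365 = £3,294.8767
Total = £4,818.8151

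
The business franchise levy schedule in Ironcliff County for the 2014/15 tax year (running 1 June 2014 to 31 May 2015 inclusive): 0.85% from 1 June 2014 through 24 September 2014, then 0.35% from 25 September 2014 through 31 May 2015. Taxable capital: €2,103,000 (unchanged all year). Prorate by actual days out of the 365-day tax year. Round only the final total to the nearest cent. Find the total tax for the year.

€10,702.25

1 June – 24 September 2014: 116 days at 0.85% → €2,103,000 × 0.85% × 116/365 = €5,680.9808
25 September 2014 – 31 May 2015: 249 days at 0.35% → €2,103,000 × 0.35% × 249/365 = €5,021.2726
Total = €10,702.2534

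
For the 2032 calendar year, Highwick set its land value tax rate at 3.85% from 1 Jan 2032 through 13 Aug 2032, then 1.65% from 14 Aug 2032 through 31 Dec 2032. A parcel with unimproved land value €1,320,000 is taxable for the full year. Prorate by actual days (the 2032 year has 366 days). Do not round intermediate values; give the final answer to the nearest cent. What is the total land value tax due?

€39,711.80

1 Jan – 13 Aug 2032: 226 days at 3.85% → €1,320,000 × 3.85% × 226/366 = €31,380.6557
14 Aug – 31 Dec 2032: 140 days at 1.65% → €1,320,000 × 1.65% × 140/366 = €8,331.1475
Total = €39,711.8033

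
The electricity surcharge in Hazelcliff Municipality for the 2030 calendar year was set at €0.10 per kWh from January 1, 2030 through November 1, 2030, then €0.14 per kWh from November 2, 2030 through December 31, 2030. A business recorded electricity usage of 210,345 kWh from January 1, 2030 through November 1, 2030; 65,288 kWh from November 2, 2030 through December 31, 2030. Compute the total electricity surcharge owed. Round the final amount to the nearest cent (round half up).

January 1 – November 1, 2030: 210,345 kWh at €0.10/kWh → €21034.50
November 2 – December 31, 2030: 65,288 kWh at €0.14/kWh → €9140.32

€30174.82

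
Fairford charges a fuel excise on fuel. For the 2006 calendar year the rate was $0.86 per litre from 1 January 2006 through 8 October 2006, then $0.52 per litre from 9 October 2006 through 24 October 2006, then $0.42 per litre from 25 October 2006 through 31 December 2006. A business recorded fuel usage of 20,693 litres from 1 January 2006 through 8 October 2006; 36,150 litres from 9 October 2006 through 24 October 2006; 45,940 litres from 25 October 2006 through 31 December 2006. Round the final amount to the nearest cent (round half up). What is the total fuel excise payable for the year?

1 January – 8 October 2006: 20,693 litres at $0.86/litre → $17795.98
9 October – 24 October 2006: 36,150 litres at $0.52/litre → $18798.00
25 October – 31 December 2006: 45,940 litres at $0.42/litre → $19294.80

$55888.78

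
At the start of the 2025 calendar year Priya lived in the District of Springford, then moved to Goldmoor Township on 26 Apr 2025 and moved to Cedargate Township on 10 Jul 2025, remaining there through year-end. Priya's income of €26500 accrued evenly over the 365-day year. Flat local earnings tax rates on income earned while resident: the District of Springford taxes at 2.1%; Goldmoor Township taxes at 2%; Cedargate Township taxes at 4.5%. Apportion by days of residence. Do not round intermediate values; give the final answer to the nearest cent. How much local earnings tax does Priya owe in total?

€855.99

The District of Springford, 1 Jan – 25 Apr 2025: 115 days → €26500 × 2.1% × 115/365 = €175.3356
Goldmoor Township, 26 Apr – 9 Jul 2025: 75 days → €26500 × 2% × 75/365 = €108.9041
Cedargate Township, 10 Jul – 31 Dec 2025: 175 days → €26500 × 4.5% × 175/365 = €571.7466
Total = €855.9863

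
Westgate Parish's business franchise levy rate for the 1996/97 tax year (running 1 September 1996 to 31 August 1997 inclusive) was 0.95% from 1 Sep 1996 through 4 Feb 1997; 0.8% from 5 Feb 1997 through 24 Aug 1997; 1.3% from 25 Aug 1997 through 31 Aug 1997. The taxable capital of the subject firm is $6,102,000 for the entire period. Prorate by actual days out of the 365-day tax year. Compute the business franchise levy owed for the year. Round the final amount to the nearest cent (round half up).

$53,338.17

1 Sep 1996 – 4 Feb 1997: 157 days at 0.95% → $6,102,000 × 0.95% × 157/365 = $24,934.6110
5 Feb – 24 Aug 1997: 201 days at 0.8% → $6,102,000 × 0.8% × 201/365 = $26,882.2356
25 Aug – 31 Aug 1997: 7 days at 1.3% → $6,102,000 × 1.3% × 7/365 = $1,521.3205
Total = $53,338.1671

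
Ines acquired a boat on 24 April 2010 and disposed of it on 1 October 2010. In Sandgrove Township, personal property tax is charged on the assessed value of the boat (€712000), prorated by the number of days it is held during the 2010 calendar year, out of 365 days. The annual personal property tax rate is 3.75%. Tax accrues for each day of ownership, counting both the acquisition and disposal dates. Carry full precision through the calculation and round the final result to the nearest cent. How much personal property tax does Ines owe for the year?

Days held (24 April – 1 October 2010): 161 out of 365
Tax = €712000 × 3.75% × 161/365 = €11777.2603

€11777.26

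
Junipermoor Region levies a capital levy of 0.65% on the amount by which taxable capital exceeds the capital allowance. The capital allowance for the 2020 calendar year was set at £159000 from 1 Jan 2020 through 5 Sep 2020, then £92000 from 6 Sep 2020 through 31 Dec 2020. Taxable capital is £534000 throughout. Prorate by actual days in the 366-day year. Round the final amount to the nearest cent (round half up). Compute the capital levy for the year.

£2576.72

1 Jan – 5 Sep 2020: 249 days, exemption £159000 → (£534000 − £159000) × 0.65% × 249/366 = £1658.2992
6 Sep – 31 Dec 2020: 117 days, exemption £92000 → (£534000 − £92000) × 0.65% × 117/366 = £918.4180
Total = £2576.7172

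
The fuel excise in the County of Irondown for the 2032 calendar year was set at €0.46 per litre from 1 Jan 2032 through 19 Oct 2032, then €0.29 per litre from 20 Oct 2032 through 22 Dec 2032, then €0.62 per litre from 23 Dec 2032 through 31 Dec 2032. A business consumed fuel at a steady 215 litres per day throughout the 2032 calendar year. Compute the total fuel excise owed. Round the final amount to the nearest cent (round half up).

1 Jan – 19 Oct 2032: 293 days × 215 litres/day = 62,995 litres at €0.46/litre → €28,977.70
20 Oct – 22 Dec 2032: 64 days × 215 litres/day = 13,760 litres at €0.29/litre → €3,990.40
23 Dec – 31 Dec 2032: 9 days × 215 litres/day = 1,935 litres at €0.62/litre → €1,199.70

€34,167.80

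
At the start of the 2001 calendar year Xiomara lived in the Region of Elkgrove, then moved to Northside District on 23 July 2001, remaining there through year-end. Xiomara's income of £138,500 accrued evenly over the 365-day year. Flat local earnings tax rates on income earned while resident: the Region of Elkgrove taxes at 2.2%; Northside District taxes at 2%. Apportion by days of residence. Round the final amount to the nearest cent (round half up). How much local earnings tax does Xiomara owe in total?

The Region of Elkgrove, 1 January – 22 July 2001: 203 days → £138,500 × 2.2% × 203/365 = £1,694.6329
Northside District, 23 July – 31 December 2001: 162 days → £138,500 × 2% × 162/365 = £1,229.4247
Total = £2,924.0575

£2,924.06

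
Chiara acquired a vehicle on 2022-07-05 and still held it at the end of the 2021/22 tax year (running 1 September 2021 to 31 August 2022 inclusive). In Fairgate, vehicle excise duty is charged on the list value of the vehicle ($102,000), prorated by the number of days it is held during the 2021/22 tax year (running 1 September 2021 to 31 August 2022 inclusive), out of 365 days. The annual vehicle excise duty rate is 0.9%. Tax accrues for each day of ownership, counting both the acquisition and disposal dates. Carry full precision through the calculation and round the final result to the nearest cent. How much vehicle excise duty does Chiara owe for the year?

$145.87

Days held (2022-07-05 to 2022-08-31): 58 out of 365
Tax = $102,000 × 0.9% × 58/365 = $145.8740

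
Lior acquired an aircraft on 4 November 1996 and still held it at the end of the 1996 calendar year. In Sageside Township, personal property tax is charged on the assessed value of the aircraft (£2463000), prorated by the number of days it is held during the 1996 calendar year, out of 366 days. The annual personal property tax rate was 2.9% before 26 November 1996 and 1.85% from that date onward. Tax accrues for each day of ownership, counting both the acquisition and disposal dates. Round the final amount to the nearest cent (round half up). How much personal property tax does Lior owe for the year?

4 November – 25 November 1996: 22 days at 2.9% → £2463000 × 2.9% × 22/366 = £4293.4262
26 November – 31 December 1996: 36 days at 1.85% → £2463000 × 1.85% × 36/366 = £4481.8525
Total = £8775.2787

£8775.28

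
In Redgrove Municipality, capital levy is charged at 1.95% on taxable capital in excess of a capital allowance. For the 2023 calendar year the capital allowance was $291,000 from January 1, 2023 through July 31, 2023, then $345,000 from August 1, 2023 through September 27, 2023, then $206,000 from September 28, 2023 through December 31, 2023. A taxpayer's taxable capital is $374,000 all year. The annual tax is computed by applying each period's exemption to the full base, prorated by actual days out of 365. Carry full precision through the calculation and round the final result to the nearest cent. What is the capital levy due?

January 1 – July 31, 2023: 212 days, exemption $291,000 → ($374,000 − $291,000) × 1.95% × 212/365 = $940.0603
August 1 – September 27, 2023: 58 days, exemption $345,000 → ($374,000 − $345,000) × 1.95% × 58/365 = $89.8603
September 28 – December 31, 2023: 95 days, exemption $206,000 → ($374,000 − $206,000) × 1.95% × 95/365 = $852.6575
Total = $1,882.5781

$1,882.58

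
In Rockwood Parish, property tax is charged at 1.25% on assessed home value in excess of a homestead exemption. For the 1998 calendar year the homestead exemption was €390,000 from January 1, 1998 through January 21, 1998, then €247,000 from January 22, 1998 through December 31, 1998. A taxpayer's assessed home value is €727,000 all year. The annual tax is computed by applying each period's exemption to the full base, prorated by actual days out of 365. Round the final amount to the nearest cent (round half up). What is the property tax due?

January 1 – January 21, 1998: 21 days, exemption €390,000 → (€727,000 − €390,000) × 1.25% × 21/365 = €242.3630
January 22 – December 31, 1998: 344 days, exemption €247,000 → (€727,000 − €247,000) × 1.25% × 344/365 = €5,654.7945
Total = €5,897.1575

€5,897.16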